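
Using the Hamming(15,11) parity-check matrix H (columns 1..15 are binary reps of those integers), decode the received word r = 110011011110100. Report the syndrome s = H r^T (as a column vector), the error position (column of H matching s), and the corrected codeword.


s = (1, 1, 0, 1)^T, error position = 13, corrected codeword c = 110011011110000

Compute s = H r^T mod 2 one row at a time:
  s_1 = 1 + 1 + 1 + 1 + 0 + 1 + 0 + 0 = 5 ≡ 1 (mod 2).
  s_2 = 0 + 1 + 1 + 0 + 0 + 1 + 0 + 0 = 3 ≡ 1 (mod 2).
  s_3 = 1 + 0 + 1 + 0 + 1 + 1 + 0 + 0 = 4 ≡ 0 (mod 2).
  s_4 = 1 + 0 + 1 + 0 + 1 + 1 + 1 + 0 = 5 ≡ 1 (mod 2).
s = (1, 1, 0, 1)^T — this equals column 13 of H (binary 1101), so error is at position 13.
Correct: flip bit 13 of r = 110011011110100 to get c = 110011011110000.


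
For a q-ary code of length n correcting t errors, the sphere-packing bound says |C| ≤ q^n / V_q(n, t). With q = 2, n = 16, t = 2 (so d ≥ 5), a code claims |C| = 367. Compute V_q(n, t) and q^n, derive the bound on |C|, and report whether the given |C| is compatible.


V_q(n, t) = 137, q^n = 65536, Hamming bound = 478, |C| = 367 ≤ bound (satisfied).

Step 1: Compute V_q(n, t) = Σ_{j=0}^2 C(n, j) (q−1)^j.
  j = 0: C(16,0)·(1)^0 = 1·1 = 1.
  j = 1: C(16,1)·(1)^1 = 16·1 = 16.
  j = 2: C(16,2)·(1)^2 = 120·1 = 120.
  V_q(n, t) = 1 + 16 + 120 = 137.
Step 2: q^n = 2^16 = 65536.
Step 3: Hamming bound ⌊q^n / V_q(n,t)⌋ = ⌊65536/137⌋ = 478.
Step 4: Compare |C| = 367 to 478: satisfied.
The claimed |C| lies below the Hamming bound.


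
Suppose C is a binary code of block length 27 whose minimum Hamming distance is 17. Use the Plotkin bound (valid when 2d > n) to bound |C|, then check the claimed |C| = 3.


Plotkin bound M ≤ 4; given |C| = 3 ≤ bound (satisfied).

Check applicability: 2d = 34, n = 27.
2d − n = 7 > 0, so Plotkin applies.
Compute d/(2d−n) = 17/7 ≈ 2.4286.
⌊d/(2d−n)⌋ = 2.
Plotkin bound: M ≤ 2·2 = 4.
Given |C| = 3, check: satisfied.
This |C| is below the Plotkin bound.


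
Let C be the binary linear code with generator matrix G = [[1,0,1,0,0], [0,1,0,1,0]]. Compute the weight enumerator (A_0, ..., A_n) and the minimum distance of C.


Weight distribution: A_0 = 1, A_2 = 2, A_4 = 1. Minimum distance d = 2.

Enumerate all 2^2 = 4 messages m ∈ F_2^2.
For each, compute codeword c = mG in F_2^5, then tally its weight.
  m = 00 → c = 00000, weight = 0.
  m = 10 → c = 10100, weight = 2.
  m = 01 → c = 01010, weight = 2.
  m = 11 → c = 11110, weight = 4.
Tally weights:
  weight 0: 1 codewords.
  weight 2: 2 codewords.
  weight 4: 1 codewords.
Minimum distance d = smallest w > 0 with A_w > 0 = 2.
Sanity: Σ A_w = 4 = 2^2 = 4 ✓.


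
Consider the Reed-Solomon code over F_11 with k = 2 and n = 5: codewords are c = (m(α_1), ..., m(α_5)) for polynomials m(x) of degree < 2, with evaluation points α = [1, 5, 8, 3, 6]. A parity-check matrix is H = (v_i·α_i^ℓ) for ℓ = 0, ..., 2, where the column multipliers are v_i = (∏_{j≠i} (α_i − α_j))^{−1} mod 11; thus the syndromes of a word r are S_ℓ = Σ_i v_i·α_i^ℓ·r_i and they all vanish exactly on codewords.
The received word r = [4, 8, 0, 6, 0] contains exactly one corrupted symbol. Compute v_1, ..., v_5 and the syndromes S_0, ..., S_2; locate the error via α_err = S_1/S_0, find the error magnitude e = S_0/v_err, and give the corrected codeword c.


S = (8, 4, 2), error at position 5, error magnitude e = 2, c = [4, 8, 0, 6, 9].

Step 1: column multipliers v_i = (∏_{j≠i}(α_i − α_j))^{−1} mod 11.
  i = 1 (α = 1): (1−5)(1−8)(1−3)(1−6) = (−4)·(−7)·(−2)·(−5) = 280 ≡ 5, so v_1 = 5^{−1} = 9 (mod 11).
  i = 2 (α = 5): (5−1)(5−8)(5−3)(5−6) = 4·(−3)·2·(−1) = 24 ≡ 2, so v_2 = 2^{−1} = 6 (mod 11).
  i = 3 (α = 8): (8−1)(8−5)(8−3)(8−6) = 7·3·5·2 = 210 ≡ 1, so v_3 = 1^{−1} = 1 (mod 11).
  i = 4 (α = 3): (3−1)(3−5)(3−8)(3−6) = 2·(−2)·(−5)·(−3) = −60 ≡ 6, so v_4 = 6^{−1} = 2 (mod 11).
  i = 5 (α = 6): (6−1)(6−5)(6−8)(6−3) = 5·1·(−2)·3 = −30 ≡ 3, so v_5 = 3^{−1} = 4 (mod 11).
  v = [9, 6, 1, 2, 4].
Step 2: syndromes of r = [4, 8, 0, 6, 0] (all sums mod 11).
  S_0 = Σ v_i r_i = 9·4 + 6·8 + 1·0 + 2·6 + 4·0 = 96 ≡ 8.
  S_1 = Σ v_i α_i r_i = 9·1·4 + 6·5·8 + 1·8·0 + 2·3·6 + 4·6·0 = 312 ≡ 4.
  α_i^2 mod 11 = [1, 3, 9, 9, 3].
  S_2 = Σ v_i α_i^2 r_i = 9·1·4 + 6·3·8 + 1·9·0 + 2·9·6 + 4·3·0 = 288 ≡ 2.
  S = (8, 4, 2) ≠ 0, so r is not a codeword (an error is present).
Step 3: locate the error. For a single error e at position i, S_ℓ = v_i·e·α_i^ℓ, so α_err = S_1/S_0.
  S_0^{−1} = 8^{−1} = 7 (mod 11), so α_err = 4·7 = 28 ≡ 6 = α_5. Error position i = 5.
  Consistency check: S_2/S_1 = 2·3 = 6 ≡ 6 = α_err ✓ (single-error assumption holds).
Step 4: error magnitude e = S_0/v_5 = S_0·∏_{j≠5}(α_5 − α_j) = 8·3 = 24 ≡ 2 (mod 11).
Step 5: correct position 5: c_5 = r_5 − e = 0 − 2 ≡ 9 (mod 11). Hence c = [4, 8, 0, 6, 9].
  Check: interpolating c through the α_i gives m(x) = 3 + 1·x (degree < 2) with m(α_i) = c_i for every i, so c is indeed a codeword.


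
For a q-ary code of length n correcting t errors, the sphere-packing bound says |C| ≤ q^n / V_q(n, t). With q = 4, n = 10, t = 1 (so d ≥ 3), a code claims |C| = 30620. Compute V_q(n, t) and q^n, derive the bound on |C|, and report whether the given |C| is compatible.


V_q(n, t) = 31, q^n = 1048576, Hamming bound = 33825, |C| = 30620 ≤ bound (satisfied).

Step 1: Compute V_q(n, t) = Σ_{j=0}^1 C(n, j) (q−1)^j.
  j = 0: C(10,0)·(3)^0 = 1·1 = 1.
  j = 1: C(10,1)·(3)^1 = 10·3 = 30.
  V_q(n, t) = 1 + 30 = 31.
Step 2: q^n = 4^10 = 1048576.
Step 3: Hamming bound ⌊q^n / V_q(n,t)⌋ = ⌊1048576/31⌋ = 33825.
Step 4: Compare |C| = 30620 to 33825: satisfied.
The claimed |C| lies below the Hamming bound.


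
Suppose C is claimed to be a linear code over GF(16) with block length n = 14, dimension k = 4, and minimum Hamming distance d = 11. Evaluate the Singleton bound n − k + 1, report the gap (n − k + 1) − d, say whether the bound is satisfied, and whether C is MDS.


Singleton RHS = n − k + 1 = 11, slack = 0, bound satisfied, MDS.

Singleton bound: d ≤ n − k + 1.
Here n = 14, k = 4, so n − k + 1 = 11.
Given d = 11, check d ≤ 11: YES.
Slack = (n − k + 1) − d = 0.
The code is MDS (slack = 0).
Description: the claimed parameters are [14, 4, 11]_16; such a code would be MDS (meets Singleton bound).


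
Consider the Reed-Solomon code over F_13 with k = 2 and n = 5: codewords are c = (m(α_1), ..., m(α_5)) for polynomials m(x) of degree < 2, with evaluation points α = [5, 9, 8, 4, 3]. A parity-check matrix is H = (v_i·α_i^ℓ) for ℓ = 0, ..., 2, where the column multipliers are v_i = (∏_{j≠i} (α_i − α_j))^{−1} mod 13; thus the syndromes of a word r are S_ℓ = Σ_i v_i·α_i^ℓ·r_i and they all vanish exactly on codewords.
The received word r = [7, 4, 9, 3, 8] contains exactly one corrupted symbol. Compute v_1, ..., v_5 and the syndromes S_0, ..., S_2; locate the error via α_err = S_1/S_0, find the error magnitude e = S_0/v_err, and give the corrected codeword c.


S = (2, 10, 11), error at position 1, error magnitude e = 9, c = [11, 4, 9, 3, 8].

Step 1: column multipliers v_i = (∏_{j≠i}(α_i − α_j))^{−1} mod 13.
  i = 1 (α = 5): (5−9)(5−8)(5−4)(5−3) = (−4)·(−3)·1·2 = 24 ≡ 11, so v_1 = 11^{−1} = 6 (mod 13).
  i = 2 (α = 9): (9−5)(9−8)(9−4)(9−3) = 4·1·5·6 = 120 ≡ 3, so v_2 = 3^{−1} = 9 (mod 13).
  i = 3 (α = 8): (8−5)(8−9)(8−4)(8−3) = 3·(−1)·4·5 = −60 ≡ 5, so v_3 = 5^{−1} = 8 (mod 13).
  i = 4 (α = 4): (4−5)(4−9)(4−8)(4−3) = (−1)·(−5)·(−4)·1 = −20 ≡ 6, so v_4 = 6^{−1} = 11 (mod 13).
  i = 5 (α = 3): (3−5)(3−9)(3−8)(3−4) = (−2)·(−6)·(−5)·(−1) = 60 ≡ 8, so v_5 = 8^{−1} = 5 (mod 13).
  v = [6, 9, 8, 11, 5].
Step 2: syndromes of r = [7, 4, 9, 3, 8] (all sums mod 13).
  S_0 = Σ v_i r_i = 6·7 + 9·4 + 8·9 + 11·3 + 5·8 = 223 ≡ 2.
  S_1 = Σ v_i α_i r_i = 6·5·7 + 9·9·4 + 8·8·9 + 11·4·3 + 5·3·8 = 1362 ≡ 10.
  α_i^2 mod 13 = [12, 3, 12, 3, 9].
  S_2 = Σ v_i α_i^2 r_i = 6·12·7 + 9·3·4 + 8·12·9 + 11·3·3 + 5·9·8 = 1935 ≡ 11.
  S = (2, 10, 11) ≠ 0, so r is not a codeword (an error is present).
Step 3: locate the error. For a single error e at position i, S_ℓ = v_i·e·α_i^ℓ, so α_err = S_1/S_0.
  S_0^{−1} = 2^{−1} = 7 (mod 13), so α_err = 10·7 = 70 ≡ 5 = α_1. Error position i = 1.
  Consistency check: S_2/S_1 = 11·4 = 44 ≡ 5 = α_err ✓ (single-error assumption holds).
Step 4: error magnitude e = S_0/v_1 = S_0·∏_{j≠1}(α_1 − α_j) = 2·11 = 22 ≡ 9 (mod 13).
Step 5: correct position 1: c_1 = r_1 − e = 7 − 9 ≡ 11 (mod 13). Hence c = [11, 4, 9, 3, 8].
  Check: interpolating c through the α_i gives m(x) = 10 + 8·x (degree < 2) with m(α_i) = c_i for every i, so c is indeed a codeword.


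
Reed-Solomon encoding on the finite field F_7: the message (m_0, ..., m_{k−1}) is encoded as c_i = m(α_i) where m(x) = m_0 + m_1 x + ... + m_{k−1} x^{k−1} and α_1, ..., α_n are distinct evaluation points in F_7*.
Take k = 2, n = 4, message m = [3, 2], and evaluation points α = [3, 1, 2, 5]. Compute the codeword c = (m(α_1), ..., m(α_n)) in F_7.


c = [2, 5, 0, 6]

Message polynomial: m(x) = 3 + 2·x (mod 7).
For each evaluation point α_i, compute m(α_i) mod 7:
  α_1 = 3: Horner steps 2 → 2, so m(3) = 2.
  α_2 = 1: Horner steps 2 → 5, so m(1) = 5.
  α_3 = 2: Horner steps 2 → 0, so m(2) = 0.
  α_4 = 5: Horner steps 2 → 6, so m(5) = 6.
Codeword c = [2, 5, 0, 6] ∈ F_7^4.


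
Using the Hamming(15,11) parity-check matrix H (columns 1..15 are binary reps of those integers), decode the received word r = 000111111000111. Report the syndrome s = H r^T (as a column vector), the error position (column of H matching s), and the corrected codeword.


s = (1, 1, 0, 1)^T, error position = 13, corrected codeword c = 000111111000011

Compute s = H r^T mod 2 one row at a time:
  s_1 = 1 + 1 + 0 + 0 + 0 + 1 + 1 + 1 = 5 ≡ 1 (mod 2).
  s_2 = 1 + 1 + 1 + 1 + 0 + 1 + 1 + 1 = 7 ≡ 1 (mod 2).
  s_3 = 0 + 0 + 1 + 1 + 0 + 0 + 1 + 1 = 4 ≡ 0 (mod 2).
  s_4 = 0 + 0 + 1 + 1 + 1 + 0 + 1 + 1 = 5 ≡ 1 (mod 2).
s = (1, 1, 0, 1)^T — this equals column 13 of H (binary 1101), so error is at position 13.
Correct: flip bit 13 of r = 000111111000111 to get c = 000111111000011.


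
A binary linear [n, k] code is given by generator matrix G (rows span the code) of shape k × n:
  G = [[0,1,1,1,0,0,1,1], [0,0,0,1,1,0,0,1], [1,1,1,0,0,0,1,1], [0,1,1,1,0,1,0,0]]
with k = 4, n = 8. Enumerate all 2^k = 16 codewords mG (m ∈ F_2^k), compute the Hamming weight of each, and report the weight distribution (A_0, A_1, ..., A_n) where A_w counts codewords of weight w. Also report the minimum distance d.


Weight distribution: A_0 = 1, A_2 = 1, A_3 = 3, A_4 = 5, A_5 = 4, A_6 = 1, A_7 = 1. Minimum distance d = 2.

Enumerate all 2^4 = 16 messages m ∈ F_2^4.
For each, compute codeword c = mG in F_2^8, then tally its weight.
  m = 0000 → c = 00000000, weight = 0.
  m = 1000 → c = 01110011, weight = 5.
  m = 0100 → c = 00011001, weight = 3.
  m = 1100 → c = 01101010, weight = 4.
  m = 0010 → c = 11100011, weight = 5.
  m = 1010 → c = 10010000, weight = 2.
  m = 0110 → c = 11111010, weight = 6.
  m = 1110 → c = 10001001, weight = 3.
  m = 0001 → c = 01110100, weight = 4.
  m = 1001 → c = 00000111, weight = 3.
  m = 0101 → c = 01101101, weight = 5.
  m = 1101 → c = 00011110, weight = 4.
  m = 0011 → c = 10010111, weight = 5.
  m = 1011 → c = 11100100, weight = 4.
  m = 0111 → c = 10001110, weight = 4.
  m = 1111 → c = 11111101, weight = 7.
Tally weights:
  weight 0: 1 codewords.
  weight 2: 1 codewords.
  weight 3: 3 codewords.
  weight 4: 5 codewords.
  weight 5: 4 codewords.
  weight 6: 1 codewords.
  weight 7: 1 codewords.
Minimum distance d = smallest w > 0 with A_w > 0 = 2.
Sanity: Σ A_w = 16 = 2^4 = 16 ✓.


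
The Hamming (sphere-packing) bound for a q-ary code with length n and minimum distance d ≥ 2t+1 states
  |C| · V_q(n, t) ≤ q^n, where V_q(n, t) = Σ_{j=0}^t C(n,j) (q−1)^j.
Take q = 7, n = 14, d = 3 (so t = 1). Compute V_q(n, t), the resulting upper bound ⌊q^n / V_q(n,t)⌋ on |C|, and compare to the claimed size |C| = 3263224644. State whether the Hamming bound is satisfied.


V_q(n, t) = 85, q^n = 678223072849, Hamming bound = 7979094974, |C| = 3263224644 ≤ bound (satisfied).

Step 1: Compute V_q(n, t) = Σ_{j=0}^1 C(n, j) (q−1)^j.
  j = 0: C(14,0)·(6)^0 = 1·1 = 1.
  j = 1: C(14,1)·(6)^1 = 14·6 = 84.
  V_q(n, t) = 1 + 84 = 85.
Step 2: q^n = 7^14 = 678223072849.
Step 3: Hamming bound ⌊q^n / V_q(n,t)⌋ = ⌊678223072849/85⌋ = 7979094974.
Step 4: Compare |C| = 3263224644 to 7979094974: satisfied.
The claimed |C| lies below the Hamming bound.


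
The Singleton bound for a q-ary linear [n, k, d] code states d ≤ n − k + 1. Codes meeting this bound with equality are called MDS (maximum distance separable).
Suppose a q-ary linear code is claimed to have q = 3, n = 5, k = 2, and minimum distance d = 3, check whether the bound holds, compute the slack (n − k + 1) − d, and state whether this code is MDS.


Singleton RHS = n − k + 1 = 4, slack = 1, bound satisfied, not MDS.

Singleton bound: d ≤ n − k + 1.
Here n = 5, k = 2, so n − k + 1 = 4.
Given d = 3, check d ≤ 4: YES.
Slack = (n − k + 1) − d = 1.
The code is NOT MDS (slack = 1 > 0).
Description: the claimed parameters are [5, 2, 3]_3; such a code would be non-MDS.


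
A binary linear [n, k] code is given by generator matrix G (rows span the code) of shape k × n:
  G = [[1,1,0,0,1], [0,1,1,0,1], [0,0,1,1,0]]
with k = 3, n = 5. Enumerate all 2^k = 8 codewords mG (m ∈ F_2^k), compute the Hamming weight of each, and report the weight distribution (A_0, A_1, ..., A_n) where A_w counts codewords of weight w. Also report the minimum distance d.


Weight distribution: A_0 = 1, A_2 = 3, A_3 = 3, A_5 = 1. Minimum distance d = 2.

Enumerate all 2^3 = 8 messages m ∈ F_2^3.
For each, compute codeword c = mG in F_2^5, then tally its weight.
  m = 000 → c = 00000, weight = 0.
  m = 100 → c = 11001, weight = 3.
  m = 010 → c = 01101, weight = 3.
  m = 110 → c = 10100, weight = 2.
  m = 001 → c = 00110, weight = 2.
  m = 101 → c = 11111, weight = 5.
  m = 011 → c = 01011, weight = 3.
  m = 111 → c = 10010, weight = 2.
Tally weights:
  weight 0: 1 codewords.
  weight 2: 3 codewords.
  weight 3: 3 codewords.
  weight 5: 1 codewords.
Minimum distance d = smallest w > 0 with A_w > 0 = 2.
Sanity: Σ A_w = 8 = 2^3 = 8 ✓.


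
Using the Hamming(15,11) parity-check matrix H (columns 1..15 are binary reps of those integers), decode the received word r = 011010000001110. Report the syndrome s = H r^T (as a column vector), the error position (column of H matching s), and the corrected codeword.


s = (1, 0, 1, 1)^T, error position = 11, corrected codeword c = 011010000011110

Compute s = H r^T mod 2 one row at a time:
  s_1 = 0 + 0 + 0 + 0 + 1 + 1 + 1 + 0 = 3 ≡ 1 (mod 2).
  s_2 = 0 + 1 + 0 + 0 + 1 + 1 + 1 + 0 = 4 ≡ 0 (mod 2).
  s_3 = 1 + 1 + 0 + 0 + 0 + 0 + 1 + 0 = 3 ≡ 1 (mod 2).
  s_4 = 0 + 1 + 1 + 0 + 0 + 0 + 1 + 0 = 3 ≡ 1 (mod 2).
s = (1, 0, 1, 1)^T — this equals column 11 of H (binary 1011), so error is at position 11.
Correct: flip bit 11 of r = 011010000001110 to get c = 011010000011110.


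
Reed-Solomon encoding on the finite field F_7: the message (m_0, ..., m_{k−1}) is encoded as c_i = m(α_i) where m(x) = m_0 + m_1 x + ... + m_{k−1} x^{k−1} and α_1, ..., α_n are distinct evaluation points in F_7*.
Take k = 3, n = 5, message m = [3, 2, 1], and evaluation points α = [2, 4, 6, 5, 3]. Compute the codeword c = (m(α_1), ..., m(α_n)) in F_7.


c = [4, 6, 2, 3, 4]

Message polynomial: m(x) = 3 + 2·x + 1·x^2 (mod 7).
For each evaluation point α_i, compute m(α_i) mod 7:
  α_1 = 2: Horner steps 1 → 4 → 4, so m(2) = 4.
  α_2 = 4: Horner steps 1 → 6 → 6, so m(4) = 6.
  α_3 = 6: Horner steps 1 → 1 → 2, so m(6) = 2.
  α_4 = 5: Horner steps 1 → 0 → 3, so m(5) = 3.
  α_5 = 3: Horner steps 1 → 5 → 4, so m(3) = 4.
Codeword c = [4, 6, 2, 3, 4] ∈ F_7^5.


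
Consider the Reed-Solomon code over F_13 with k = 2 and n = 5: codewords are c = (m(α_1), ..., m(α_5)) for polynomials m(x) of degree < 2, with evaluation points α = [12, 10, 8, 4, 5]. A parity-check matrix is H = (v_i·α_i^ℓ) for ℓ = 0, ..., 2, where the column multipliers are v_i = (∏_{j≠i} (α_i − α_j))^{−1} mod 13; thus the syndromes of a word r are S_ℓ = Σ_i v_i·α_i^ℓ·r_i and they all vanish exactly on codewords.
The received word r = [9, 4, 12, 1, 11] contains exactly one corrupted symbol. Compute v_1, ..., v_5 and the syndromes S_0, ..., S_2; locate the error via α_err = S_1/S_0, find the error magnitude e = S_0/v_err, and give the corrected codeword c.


S = (9, 10, 1), error at position 4, error magnitude e = 12, c = [9, 4, 12, 2, 11].

Step 1: column multipliers v_i = (∏_{j≠i}(α_i − α_j))^{−1} mod 13.
  i = 1 (α = 12): (12−10)(12−8)(12−4)(12−5) = 2·4·8·7 = 448 ≡ 6, so v_1 = 6^{−1} = 11 (mod 13).
  i = 2 (α = 10): (10−12)(10−8)(10−4)(10−5) = (−2)·2·6·5 = −120 ≡ 10, so v_2 = 10^{−1} = 4 (mod 13).
  i = 3 (α = 8): (8−12)(8−10)(8−4)(8−5) = (−4)·(−2)·4·3 = 96 ≡ 5, so v_3 = 5^{−1} = 8 (mod 13).
  i = 4 (α = 4): (4−12)(4−10)(4−8)(4−5) = (−8)·(−6)·(−4)·(−1) = 192 ≡ 10, so v_4 = 10^{−1} = 4 (mod 13).
  i = 5 (α = 5): (5−12)(5−10)(5−8)(5−4) = (−7)·(−5)·(−3)·1 = −105 ≡ 12, so v_5 = 12^{−1} = 12 (mod 13).
  v = [11, 4, 8, 4, 12].
Step 2: syndromes of r = [9, 4, 12, 1, 11] (all sums mod 13).
  S_0 = Σ v_i r_i = 11·9 + 4·4 + 8·12 + 4·1 + 12·11 = 347 ≡ 9.
  S_1 = Σ v_i α_i r_i = 11·12·9 + 4·10·4 + 8·8·12 + 4·4·1 + 12·5·11 = 2792 ≡ 10.
  α_i^2 mod 13 = [1, 9, 12, 3, 12].
  S_2 = Σ v_i α_i^2 r_i = 11·1·9 + 4·9·4 + 8·12·12 + 4·3·1 + 12·12·11 = 2991 ≡ 1.
  S = (9, 10, 1) ≠ 0, so r is not a codeword (an error is present).
Step 3: locate the error. For a single error e at position i, S_ℓ = v_i·e·α_i^ℓ, so α_err = S_1/S_0.
  S_0^{−1} = 9^{−1} = 3 (mod 13), so α_err = 10·3 = 30 ≡ 4 = α_4. Error position i = 4.
  Consistency check: S_2/S_1 = 1·4 = 4 ≡ 4 = α_err ✓ (single-error assumption holds).
Step 4: error magnitude e = S_0/v_4 = S_0·∏_{j≠4}(α_4 − α_j) = 9·10 = 90 ≡ 12 (mod 13).
Step 5: correct position 4: c_4 = r_4 − e = 1 − 12 ≡ 2 (mod 13). Hence c = [9, 4, 12, 2, 11].
  Check: interpolating c through the α_i gives m(x) = 5 + 9·x (degree < 2) with m(α_i) = c_i for every i, so c is indeed a codeword.


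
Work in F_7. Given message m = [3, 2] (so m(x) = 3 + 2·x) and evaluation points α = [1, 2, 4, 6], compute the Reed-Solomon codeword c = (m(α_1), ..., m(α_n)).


c = [5, 0, 4, 1]

Message polynomial: m(x) = 3 + 2·x (mod 7).
For each evaluation point α_i, compute m(α_i) mod 7:
  α_1 = 1: Horner steps 2 → 5, so m(1) = 5.
  α_2 = 2: Horner steps 2 → 0, so m(2) = 0.
  α_3 = 4: Horner steps 2 → 4, so m(4) = 4.
  α_4 = 6: Horner steps 2 → 1, so m(6) = 1.
Codeword c = [5, 0, 4, 1] ∈ F_7^4.


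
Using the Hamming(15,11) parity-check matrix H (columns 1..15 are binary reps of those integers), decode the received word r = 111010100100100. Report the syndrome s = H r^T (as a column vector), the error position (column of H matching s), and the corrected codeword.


s = (0, 1, 0, 1)^T, error position = 5, corrected codeword c = 111000100100100

Compute s = H r^T mod 2 one row at a time:
  s_1 = 0 + 0 + 1 + 0 + 0 + 1 + 0 + 0 = 2 ≡ 0 (mod 2).
  s_2 = 0 + 1 + 0 + 1 + 0 + 1 + 0 + 0 = 3 ≡ 1 (mod 2).
  s_3 = 1 + 1 + 0 + 1 + 1 + 0 + 0 + 0 = 4 ≡ 0 (mod 2).
  s_4 = 1 + 1 + 1 + 1 + 0 + 0 + 1 + 0 = 5 ≡ 1 (mod 2).
s = (0, 1, 0, 1)^T — this equals column 5 of H (binary 0101), so error is at position 5.
Correct: flip bit 5 of r = 111010100100100 to get c = 111000100100100.


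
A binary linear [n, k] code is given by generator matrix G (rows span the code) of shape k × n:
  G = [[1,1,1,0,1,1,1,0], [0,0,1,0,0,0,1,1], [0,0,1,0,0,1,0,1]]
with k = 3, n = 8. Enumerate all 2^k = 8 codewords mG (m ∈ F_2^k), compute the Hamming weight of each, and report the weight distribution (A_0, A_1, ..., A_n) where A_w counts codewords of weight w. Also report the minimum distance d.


Weight distribution: A_0 = 1, A_2 = 1, A_3 = 2, A_4 = 1, A_5 = 2, A_6 = 1. Minimum distance d = 2.

Enumerate all 2^3 = 8 messages m ∈ F_2^3.
For each, compute codeword c = mG in F_2^8, then tally its weight.
  m = 000 → c = 00000000, weight = 0.
  m = 100 → c = 11101110, weight = 6.
  m = 010 → c = 00100011, weight = 3.
  m = 110 → c = 11001101, weight = 5.
  m = 001 → c = 00100101, weight = 3.
  m = 101 → c = 11001011, weight = 5.
  m = 011 → c = 00000110, weight = 2.
  m = 111 → c = 11101000, weight = 4.
Tally weights:
  weight 0: 1 codewords.
  weight 2: 1 codewords.
  weight 3: 2 codewords.
  weight 4: 1 codewords.
  weight 5: 2 codewords.
  weight 6: 1 codewords.
Minimum distance d = smallest w > 0 with A_w > 0 = 2.
Sanity: Σ A_w = 8 = 2^3 = 8 ✓.


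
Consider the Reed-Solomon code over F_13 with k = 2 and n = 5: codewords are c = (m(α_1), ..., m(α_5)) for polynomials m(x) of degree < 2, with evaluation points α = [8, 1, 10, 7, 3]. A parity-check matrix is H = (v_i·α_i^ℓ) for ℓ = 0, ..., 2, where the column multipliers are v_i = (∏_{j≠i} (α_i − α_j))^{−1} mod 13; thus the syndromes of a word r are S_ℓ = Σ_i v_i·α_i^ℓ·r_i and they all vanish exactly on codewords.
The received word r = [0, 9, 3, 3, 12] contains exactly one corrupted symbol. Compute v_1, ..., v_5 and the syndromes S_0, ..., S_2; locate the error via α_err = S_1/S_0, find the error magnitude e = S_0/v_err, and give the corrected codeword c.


S = (9, 11, 12), error at position 4, error magnitude e = 11, c = [0, 9, 3, 5, 12].

Step 1: column multipliers v_i = (∏_{j≠i}(α_i − α_j))^{−1} mod 13.
  i = 1 (α = 8): (8−1)(8−10)(8−7)(8−3) = 7·(−2)·1·5 = −70 ≡ 8, so v_1 = 8^{−1} = 5 (mod 13).
  i = 2 (α = 1): (1−8)(1−10)(1−7)(1−3) = (−7)·(−9)·(−6)·(−2) = 756 ≡ 2, so v_2 = 2^{−1} = 7 (mod 13).
  i = 3 (α = 10): (10−8)(10−1)(10−7)(10−3) = 2·9·3·7 = 378 ≡ 1, so v_3 = 1^{−1} = 1 (mod 13).
  i = 4 (α = 7): (7−8)(7−1)(7−10)(7−3) = (−1)·6·(−3)·4 = 72 ≡ 7, so v_4 = 7^{−1} = 2 (mod 13).
  i = 5 (α = 3): (3−8)(3−1)(3−10)(3−7) = (−5)·2·(−7)·(−4) = −280 ≡ 6, so v_5 = 6^{−1} = 11 (mod 13).
  v = [5, 7, 1, 2, 11].
Step 2: syndromes of r = [0, 9, 3, 3, 12] (all sums mod 13).
  S_0 = Σ v_i r_i = 5·0 + 7·9 + 1·3 + 2·3 + 11·12 = 204 ≡ 9.
  S_1 = Σ v_i α_i r_i = 5·8·0 + 7·1·9 + 1·10·3 + 2·7·3 + 11·3·12 = 531 ≡ 11.
  α_i^2 mod 13 = [12, 1, 9, 10, 9].
  S_2 = Σ v_i α_i^2 r_i = 5·12·0 + 7·1·9 + 1·9·3 + 2·10·3 + 11·9·12 = 1338 ≡ 12.
  S = (9, 11, 12) ≠ 0, so r is not a codeword (an error is present).
Step 3: locate the error. For a single error e at position i, S_ℓ = v_i·e·α_i^ℓ, so α_err = S_1/S_0.
  S_0^{−1} = 9^{−1} = 3 (mod 13), so α_err = 11·3 = 33 ≡ 7 = α_4. Error position i = 4.
  Consistency check: S_2/S_1 = 12·6 = 72 ≡ 7 = α_err ✓ (single-error assumption holds).
Step 4: error magnitude e = S_0/v_4 = S_0·∏_{j≠4}(α_4 − α_j) = 9·7 = 63 ≡ 11 (mod 13).
Step 5: correct position 4: c_4 = r_4 − e = 3 − 11 ≡ 5 (mod 13). Hence c = [0, 9, 3, 5, 12].
  Check: interpolating c through the α_i gives m(x) = 1 + 8·x (degree < 2) with m(α_i) = c_i for every i, so c is indeed a codeword.


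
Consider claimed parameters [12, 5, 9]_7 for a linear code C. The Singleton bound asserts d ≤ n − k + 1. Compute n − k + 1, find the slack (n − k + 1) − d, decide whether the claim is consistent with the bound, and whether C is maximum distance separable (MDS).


Singleton RHS = n − k + 1 = 8, slack = -1, bound violated (no such code; not MDS).

Singleton bound: d ≤ n − k + 1.
Here n = 12, k = 5, so n − k + 1 = 8.
Given d = 9, check d ≤ 8: NO.
Slack = (n − k + 1) − d = -1.
The slack is negative: d = 9 exceeds n − k + 1 = 8 by 1, so the Singleton bound is violated and no linear [12, 5, 9]_7 code can exist. In particular it is not MDS (MDS requires d = n − k + 1 exactly).
Description: the claimed parameters are [12, 5, 9]_7; such a code would be impossible (violates the Singleton bound).


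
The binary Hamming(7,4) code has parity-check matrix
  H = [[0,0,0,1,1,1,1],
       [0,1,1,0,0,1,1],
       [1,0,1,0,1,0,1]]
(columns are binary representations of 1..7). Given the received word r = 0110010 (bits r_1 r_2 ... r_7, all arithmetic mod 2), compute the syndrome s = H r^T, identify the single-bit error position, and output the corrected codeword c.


s = (1, 1, 1)^T, error position = 7, corrected codeword c = 0110011

Compute s = H r^T mod 2 one row at a time:
  s_1 = 0 + 0 + 1 + 0 = 1 ≡ 1 (mod 2).
  s_2 = 1 + 1 + 1 + 0 = 3 ≡ 1 (mod 2).
  s_3 = 0 + 1 + 0 + 0 = 1 ≡ 1 (mod 2).
s = (1, 1, 1)^T — this equals column 7 of H (binary 111), so error is at position 7.
Correct: flip bit 7 of r = 0110010 to get c = 0110011.


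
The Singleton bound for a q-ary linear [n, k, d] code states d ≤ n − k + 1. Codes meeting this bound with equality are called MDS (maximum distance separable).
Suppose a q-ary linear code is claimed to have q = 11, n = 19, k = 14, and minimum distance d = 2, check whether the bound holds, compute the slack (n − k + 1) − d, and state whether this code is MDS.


Singleton RHS = n − k + 1 = 6, slack = 4, bound satisfied, not MDS.

Singleton bound: d ≤ n − k + 1.
Here n = 19, k = 14, so n − k + 1 = 6.
Given d = 2, check d ≤ 6: YES.
Slack = (n − k + 1) − d = 4.
The code is NOT MDS (slack = 4 > 0).
Description: the claimed parameters are [19, 14, 2]_11; such a code would be non-MDS.


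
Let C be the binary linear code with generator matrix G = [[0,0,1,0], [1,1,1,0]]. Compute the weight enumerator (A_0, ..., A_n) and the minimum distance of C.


Weight distribution: A_0 = 1, A_1 = 1, A_2 = 1, A_3 = 1. Minimum distance d = 1.

Enumerate all 2^2 = 4 messages m ∈ F_2^2.
For each, compute codeword c = mG in F_2^4, then tally its weight.
  m = 00 → c = 0000, weight = 0.
  m = 10 → c = 0010, weight = 1.
  m = 01 → c = 1110, weight = 3.
  m = 11 → c = 1100, weight = 2.
Tally weights:
  weight 0: 1 codewords.
  weight 1: 1 codewords.
  weight 2: 1 codewords.
  weight 3: 1 codewords.
Minimum distance d = smallest w > 0 with A_w > 0 = 1.
Sanity: Σ A_w = 4 = 2^2 = 4 ✓.


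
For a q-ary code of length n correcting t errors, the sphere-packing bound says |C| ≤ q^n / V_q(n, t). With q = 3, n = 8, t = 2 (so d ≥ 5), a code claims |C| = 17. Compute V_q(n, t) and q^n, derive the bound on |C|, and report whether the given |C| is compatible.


V_q(n, t) = 129, q^n = 6561, Hamming bound = 50, |C| = 17 ≤ bound (satisfied).

Step 1: Compute V_q(n, t) = Σ_{j=0}^2 C(n, j) (q−1)^j.
  j = 0: C(8,0)·(2)^0 = 1·1 = 1.
  j = 1: C(8,1)·(2)^1 = 8·2 = 16.
  j = 2: C(8,2)·(2)^2 = 28·4 = 112.
  V_q(n, t) = 1 + 16 + 112 = 129.
Step 2: q^n = 3^8 = 6561.
Step 3: Hamming bound ⌊q^n / V_q(n,t)⌋ = ⌊6561/129⌋ = 50.
Step 4: Compare |C| = 17 to 50: satisfied.
The claimed |C| lies below the Hamming bound.


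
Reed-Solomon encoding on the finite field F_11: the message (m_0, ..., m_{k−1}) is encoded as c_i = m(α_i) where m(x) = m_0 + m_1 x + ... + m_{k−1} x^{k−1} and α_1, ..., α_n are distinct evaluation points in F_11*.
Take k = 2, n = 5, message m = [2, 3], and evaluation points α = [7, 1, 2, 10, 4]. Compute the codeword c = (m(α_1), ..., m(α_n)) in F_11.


c = [1, 5, 8, 10, 3]

Message polynomial: m(x) = 2 + 3·x (mod 11).
For each evaluation point α_i, compute m(α_i) mod 11:
  α_1 = 7: Horner steps 3 → 1, so m(7) = 1.
  α_2 = 1: Horner steps 3 → 5, so m(1) = 5.
  α_3 = 2: Horner steps 3 → 8, so m(2) = 8.
  α_4 = 10: Horner steps 3 → 10, so m(10) = 10.
  α_5 = 4: Horner steps 3 → 3, so m(4) = 3.
Codeword c = [1, 5, 8, 10, 3] ∈ F_11^5.


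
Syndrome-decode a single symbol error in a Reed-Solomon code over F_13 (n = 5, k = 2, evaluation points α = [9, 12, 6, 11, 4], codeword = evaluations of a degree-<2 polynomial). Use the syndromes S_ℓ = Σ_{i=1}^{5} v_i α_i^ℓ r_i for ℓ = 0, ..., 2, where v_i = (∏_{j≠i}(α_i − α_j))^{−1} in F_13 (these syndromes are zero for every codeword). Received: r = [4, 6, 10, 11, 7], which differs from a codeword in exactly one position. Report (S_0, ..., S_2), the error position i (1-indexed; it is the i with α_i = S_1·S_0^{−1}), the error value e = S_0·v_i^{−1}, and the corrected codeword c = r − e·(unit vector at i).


S = (4, 10, 12), error at position 1, error magnitude e = 9, c = [8, 6, 10, 11, 7].

Step 1: column multipliers v_i = (∏_{j≠i}(α_i − α_j))^{−1} mod 13.
  i = 1 (α = 9): (9−12)(9−6)(9−11)(9−4) = (−3)·3·(−2)·5 = 90 ≡ 12, so v_1 = 12^{−1} = 12 (mod 13).
  i = 2 (α = 12): (12−9)(12−6)(12−11)(12−4) = 3·6·1·8 = 144 ≡ 1, so v_2 = 1^{−1} = 1 (mod 13).
  i = 3 (α = 6): (6−9)(6−12)(6−11)(6−4) = (−3)·(−6)·(−5)·2 = −180 ≡ 2, so v_3 = 2^{−1} = 7 (mod 13).
  i = 4 (α = 11): (11−9)(11−12)(11−6)(11−4) = 2·(−1)·5·7 = −70 ≡ 8, so v_4 = 8^{−1} = 5 (mod 13).
  i = 5 (α = 4): (4−9)(4−12)(4−6)(4−11) = (−5)·(−8)·(−2)·(−7) = 560 ≡ 1, so v_5 = 1^{−1} = 1 (mod 13).
  v = [12, 1, 7, 5, 1].
Step 2: syndromes of r = [4, 6, 10, 11, 7] (all sums mod 13).
  S_0 = Σ v_i r_i = 12·4 + 1·6 + 7·10 + 5·11 + 1·7 = 186 ≡ 4.
  S_1 = Σ v_i α_i r_i = 12·9·4 + 1·12·6 + 7·6·10 + 5·11·11 + 1·4·7 = 1557 ≡ 10.
  α_i^2 mod 13 = [3, 1, 10, 4, 3].
  S_2 = Σ v_i α_i^2 r_i = 12·3·4 + 1·1·6 + 7·10·10 + 5·4·11 + 1·3·7 = 1091 ≡ 12.
  S = (4, 10, 12) ≠ 0, so r is not a codeword (an error is present).
Step 3: locate the error. For a single error e at position i, S_ℓ = v_i·e·α_i^ℓ, so α_err = S_1/S_0.
  S_0^{−1} = 4^{−1} = 10 (mod 13), so α_err = 10·10 = 100 ≡ 9 = α_1. Error position i = 1.
  Consistency check: S_2/S_1 = 12·4 = 48 ≡ 9 = α_err ✓ (single-error assumption holds).
Step 4: error magnitude e = S_0/v_1 = S_0·∏_{j≠1}(α_1 − α_j) = 4·12 = 48 ≡ 9 (mod 13).
Step 5: correct position 1: c_1 = r_1 − e = 4 − 9 ≡ 8 (mod 13). Hence c = [8, 6, 10, 11, 7].
  Check: interpolating c through the α_i gives m(x) = 1 + 8·x (degree < 2) with m(α_i) = c_i for every i, so c is indeed a codeword.


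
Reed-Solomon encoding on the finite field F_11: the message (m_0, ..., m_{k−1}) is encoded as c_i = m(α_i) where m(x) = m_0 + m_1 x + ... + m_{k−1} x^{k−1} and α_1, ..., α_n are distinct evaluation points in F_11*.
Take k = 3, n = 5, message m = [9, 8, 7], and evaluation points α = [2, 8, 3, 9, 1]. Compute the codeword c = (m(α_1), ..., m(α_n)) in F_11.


c = [9, 4, 8, 10, 2]

Message polynomial: m(x) = 9 + 8·x + 7·x^2 (mod 11).
For each evaluation point α_i, compute m(α_i) mod 11:
  α_1 = 2: Horner steps 7 → 0 → 9, so m(2) = 9.
  α_2 = 8: Horner steps 7 → 9 → 4, so m(8) = 4.
  α_3 = 3: Horner steps 7 → 7 → 8, so m(3) = 8.
  α_4 = 9: Horner steps 7 → 5 → 10, so m(9) = 10.
  α_5 = 1: Horner steps 7 → 4 → 2, so m(1) = 2.
Codeword c = [9, 4, 8, 10, 2] ∈ F_11^5.


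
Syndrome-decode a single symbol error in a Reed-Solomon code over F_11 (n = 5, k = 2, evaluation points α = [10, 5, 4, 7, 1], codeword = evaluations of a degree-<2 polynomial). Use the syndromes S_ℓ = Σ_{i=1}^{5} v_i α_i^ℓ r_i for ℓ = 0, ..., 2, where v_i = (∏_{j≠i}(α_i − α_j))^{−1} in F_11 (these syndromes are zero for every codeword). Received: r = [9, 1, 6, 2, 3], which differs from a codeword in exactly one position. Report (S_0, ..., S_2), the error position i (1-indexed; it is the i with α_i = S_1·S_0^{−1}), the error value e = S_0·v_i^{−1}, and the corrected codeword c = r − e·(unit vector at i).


S = (7, 7, 7), error at position 5, error magnitude e = 4, c = [9, 1, 6, 2, 10].

Step 1: column multipliers v_i = (∏_{j≠i}(α_i − α_j))^{−1} mod 11.
  i = 1 (α = 10): (10−5)(10−4)(10−7)(10−1) = 5·6·3·9 = 810 ≡ 7, so v_1 = 7^{−1} = 8 (mod 11).
  i = 2 (α = 5): (5−10)(5−4)(5−7)(5−1) = (−5)·1·(−2)·4 = 40 ≡ 7, so v_2 = 7^{−1} = 8 (mod 11).
  i = 3 (α = 4): (4−10)(4−5)(4−7)(4−1) = (−6)·(−1)·(−3)·3 = −54 ≡ 1, so v_3 = 1^{−1} = 1 (mod 11).
  i = 4 (α = 7): (7−10)(7−5)(7−4)(7−1) = (−3)·2·3·6 = −108 ≡ 2, so v_4 = 2^{−1} = 6 (mod 11).
  i = 5 (α = 1): (1−10)(1−5)(1−4)(1−7) = (−9)·(−4)·(−3)·(−6) = 648 ≡ 10, so v_5 = 10^{−1} = 10 (mod 11).
  v = [8, 8, 1, 6, 10].
Step 2: syndromes of r = [9, 1, 6, 2, 3] (all sums mod 11).
  S_0 = Σ v_i r_i = 8·9 + 8·1 + 1·6 + 6·2 + 10·3 = 128 ≡ 7.
  S_1 = Σ v_i α_i r_i = 8·10·9 + 8·5·1 + 1·4·6 + 6·7·2 + 10·1·3 = 898 ≡ 7.
  α_i^2 mod 11 = [1, 3, 5, 5, 1].
  S_2 = Σ v_i α_i^2 r_i = 8·1·9 + 8·3·1 + 1·5·6 + 6·5·2 + 10·1·3 = 216 ≡ 7.
  S = (7, 7, 7) ≠ 0, so r is not a codeword (an error is present).
Step 3: locate the error. For a single error e at position i, S_ℓ = v_i·e·α_i^ℓ, so α_err = S_1/S_0.
  S_0^{−1} = 7^{−1} = 8 (mod 11), so α_err = 7·8 = 56 ≡ 1 = α_5. Error position i = 5.
  Consistency check: S_2/S_1 = 7·8 = 56 ≡ 1 = α_err ✓ (single-error assumption holds).
Step 4: error magnitude e = S_0/v_5 = S_0·∏_{j≠5}(α_5 − α_j) = 7·10 = 70 ≡ 4 (mod 11).
Step 5: correct position 5: c_5 = r_5 − e = 3 − 4 ≡ 10 (mod 11). Hence c = [9, 1, 6, 2, 10].
  Check: interpolating c through the α_i gives m(x) = 4 + 6·x (degree < 2) with m(α_i) = c_i for every i, so c is indeed a codeword.


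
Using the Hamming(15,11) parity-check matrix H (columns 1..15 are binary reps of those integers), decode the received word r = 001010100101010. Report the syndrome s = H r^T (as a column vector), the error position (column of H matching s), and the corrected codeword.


s = (1, 0, 0, 1)^T, error position = 9, corrected codeword c = 001010101101010

Compute s = H r^T mod 2 one row at a time:
  s_1 = 0 + 0 + 1 + 0 + 1 + 0 + 1 + 0 = 3 ≡ 1 (mod 2).
  s_2 = 0 + 1 + 0 + 1 + 1 + 0 + 1 + 0 = 4 ≡ 0 (mod 2).
  s_3 = 0 + 1 + 0 + 1 + 1 + 0 + 1 + 0 = 4 ≡ 0 (mod 2).
  s_4 = 0 + 1 + 1 + 1 + 0 + 0 + 0 + 0 = 3 ≡ 1 (mod 2).
s = (1, 0, 0, 1)^T — this equals column 9 of H (binary 1001), so error is at position 9.
Correct: flip bit 9 of r = 001010100101010 to get c = 001010101101010.


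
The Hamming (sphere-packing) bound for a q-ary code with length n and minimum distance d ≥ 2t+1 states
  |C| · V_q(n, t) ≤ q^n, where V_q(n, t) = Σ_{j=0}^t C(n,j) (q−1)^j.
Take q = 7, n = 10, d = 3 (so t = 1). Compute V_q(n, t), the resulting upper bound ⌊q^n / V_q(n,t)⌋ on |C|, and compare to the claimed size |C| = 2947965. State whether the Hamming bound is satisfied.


V_q(n, t) = 61, q^n = 282475249, Hamming bound = 4630741, |C| = 2947965 ≤ bound (satisfied).

Step 1: Compute V_q(n, t) = Σ_{j=0}^1 C(n, j) (q−1)^j.
  j = 0: C(10,0)·(6)^0 = 1·1 = 1.
  j = 1: C(10,1)·(6)^1 = 10·6 = 60.
  V_q(n, t) = 1 + 60 = 61.
Step 2: q^n = 7^10 = 282475249.
Step 3: Hamming bound ⌊q^n / V_q(n,t)⌋ = ⌊282475249/61⌋ = 4630741.
Step 4: Compare |C| = 2947965 to 4630741: satisfied.
The claimed |C| lies below the Hamming bound.


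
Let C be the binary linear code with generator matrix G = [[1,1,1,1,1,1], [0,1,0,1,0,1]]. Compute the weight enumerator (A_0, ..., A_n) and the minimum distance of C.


Weight distribution: A_0 = 1, A_3 = 2, A_6 = 1. Minimum distance d = 3.

Enumerate all 2^2 = 4 messages m ∈ F_2^2.
For each, compute codeword c = mG in F_2^6, then tally its weight.
  m = 00 → c = 000000, weight = 0.
  m = 10 → c = 111111, weight = 6.
  m = 01 → c = 010101, weight = 3.
  m = 11 → c = 101010, weight = 3.
Tally weights:
  weight 0: 1 codewords.
  weight 3: 2 codewords.
  weight 6: 1 codewords.
Minimum distance d = smallest w > 0 with A_w > 0 = 3.
Sanity: Σ A_w = 4 = 2^2 = 4 ✓.


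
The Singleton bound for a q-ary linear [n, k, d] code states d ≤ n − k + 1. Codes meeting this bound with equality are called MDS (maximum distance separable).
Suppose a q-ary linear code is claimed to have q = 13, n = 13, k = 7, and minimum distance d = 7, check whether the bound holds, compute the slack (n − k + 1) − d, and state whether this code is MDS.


Singleton RHS = n − k + 1 = 7, slack = 0, bound satisfied, MDS.

Singleton bound: d ≤ n − k + 1.
Here n = 13, k = 7, so n − k + 1 = 7.
Given d = 7, check d ≤ 7: YES.
Slack = (n − k + 1) − d = 0.
The code is MDS (slack = 0).
Description: the claimed parameters are [13, 7, 7]_13; such a code would be MDS (meets Singleton bound).


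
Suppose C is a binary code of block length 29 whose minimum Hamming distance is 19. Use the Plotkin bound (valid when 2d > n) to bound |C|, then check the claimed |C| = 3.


Plotkin bound M ≤ 4; given |C| = 3 ≤ bound (satisfied).

Check applicability: 2d = 38, n = 29.
2d − n = 9 > 0, so Plotkin applies.
Compute d/(2d−n) = 19/9 ≈ 2.1111.
⌊d/(2d−n)⌋ = 2.
Plotkin bound: M ≤ 2·2 = 4.
Given |C| = 3, check: satisfied.
This |C| is below the Plotkin bound.


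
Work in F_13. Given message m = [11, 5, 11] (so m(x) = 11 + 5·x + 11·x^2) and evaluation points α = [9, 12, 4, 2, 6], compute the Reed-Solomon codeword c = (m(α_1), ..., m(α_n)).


c = [11, 4, 12, 0, 8]

Message polynomial: m(x) = 11 + 5·x + 11·x^2 (mod 13).
For each evaluation point α_i, compute m(α_i) mod 13:
  α_1 = 9: Horner steps 11 → 0 → 11, so m(9) = 11.
  α_2 = 12: Horner steps 11 → 7 → 4, so m(12) = 4.
  α_3 = 4: Horner steps 11 → 10 → 12, so m(4) = 12.
  α_4 = 2: Horner steps 11 → 1 → 0, so m(2) = 0.
  α_5 = 6: Horner steps 11 → 6 → 8, so m(6) = 8.
Codeword c = [11, 4, 12, 0, 8] ∈ F_13^5.


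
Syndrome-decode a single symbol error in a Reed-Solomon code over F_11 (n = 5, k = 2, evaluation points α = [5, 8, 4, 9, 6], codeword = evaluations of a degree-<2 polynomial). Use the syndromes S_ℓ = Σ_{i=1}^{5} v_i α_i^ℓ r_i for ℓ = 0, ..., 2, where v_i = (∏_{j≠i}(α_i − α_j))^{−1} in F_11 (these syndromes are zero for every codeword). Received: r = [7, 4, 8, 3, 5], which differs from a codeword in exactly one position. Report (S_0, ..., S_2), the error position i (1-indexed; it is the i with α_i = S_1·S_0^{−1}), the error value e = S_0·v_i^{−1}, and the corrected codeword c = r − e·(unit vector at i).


S = (10, 5, 8), error at position 5, error magnitude e = 10, c = [7, 4, 8, 3, 6].

Step 1: column multipliers v_i = (∏_{j≠i}(α_i − α_j))^{−1} mod 11.
  i = 1 (α = 5): (5−8)(5−4)(5−9)(5−6) = (−3)·1·(−4)·(−1) = −12 ≡ 10, so v_1 = 10^{−1} = 10 (mod 11).
  i = 2 (α = 8): (8−5)(8−4)(8−9)(8−6) = 3·4·(−1)·2 = −24 ≡ 9, so v_2 = 9^{−1} = 5 (mod 11).
  i = 3 (α = 4): (4−5)(4−8)(4−9)(4−6) = (−1)·(−4)·(−5)·(−2) = 40 ≡ 7, so v_3 = 7^{−1} = 8 (mod 11).
  i = 4 (α = 9): (9−5)(9−8)(9−4)(9−6) = 4·1·5·3 = 60 ≡ 5, so v_4 = 5^{−1} = 9 (mod 11).
  i = 5 (α = 6): (6−5)(6−8)(6−4)(6−9) = 1·(−2)·2·(−3) = 12 ≡ 1, so v_5 = 1^{−1} = 1 (mod 11).
  v = [10, 5, 8, 9, 1].
Step 2: syndromes of r = [7, 4, 8, 3, 5] (all sums mod 11).
  S_0 = Σ v_i r_i = 10·7 + 5·4 + 8·8 + 9·3 + 1·5 = 186 ≡ 10.
  S_1 = Σ v_i α_i r_i = 10·5·7 + 5·8·4 + 8·4·8 + 9·9·3 + 1·6·5 = 1039 ≡ 5.
  α_i^2 mod 11 = [3, 9, 5, 4, 3].
  S_2 = Σ v_i α_i^2 r_i = 10·3·7 + 5·9·4 + 8·5·8 + 9·4·3 + 1·3·5 = 833 ≡ 8.
  S = (10, 5, 8) ≠ 0, so r is not a codeword (an error is present).
Step 3: locate the error. For a single error e at position i, S_ℓ = v_i·e·α_i^ℓ, so α_err = S_1/S_0.
  S_0^{−1} = 10^{−1} = 10 (mod 11), so α_err = 5·10 = 50 ≡ 6 = α_5. Error position i = 5.
  Consistency check: S_2/S_1 = 8·9 = 72 ≡ 6 = α_err ✓ (single-error assumption holds).
Step 4: error magnitude e = S_0/v_5 = S_0·∏_{j≠5}(α_5 − α_j) = 10·1 = 10 ≡ 10 (mod 11).
Step 5: correct position 5: c_5 = r_5 − e = 5 − 10 ≡ 6 (mod 11). Hence c = [7, 4, 8, 3, 6].
  Check: interpolating c through the α_i gives m(x) = 1 + 10·x (degree < 2) with m(α_i) = c_i for every i, so c is indeed a codeword.
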